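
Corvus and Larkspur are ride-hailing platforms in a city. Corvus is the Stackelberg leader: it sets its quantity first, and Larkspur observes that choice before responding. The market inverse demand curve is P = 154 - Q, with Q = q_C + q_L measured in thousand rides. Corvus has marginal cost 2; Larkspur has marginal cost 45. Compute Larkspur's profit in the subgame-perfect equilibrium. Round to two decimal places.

Solve by backward induction. Given q_C, the follower Larkspur maximises π_L = (154 - q_C - q_L)q_L - 45q_L.
∂π_L/∂q_L = 109 - q_C - 2q_L = 0 gives the reaction function q_L = (109 - q_C)/2.
Corvus substitutes q_L(q_C) into its own profit: π_C = q_C(154 - q_C - (109 - q_C)/2) - 2q_C = (199/2 - (1/2)q_C)q_C - 2q_C.
Leader FOC: 195/2 - q_C = 0, so q_C = 195/2.
Then q_L = (109 - 195/2)/2 = 23/4.
Price P = 154 - 413/4 = 203/4.
Larkspur's profit: (203/4 - 45)·(23/4) = 529/16.

33.06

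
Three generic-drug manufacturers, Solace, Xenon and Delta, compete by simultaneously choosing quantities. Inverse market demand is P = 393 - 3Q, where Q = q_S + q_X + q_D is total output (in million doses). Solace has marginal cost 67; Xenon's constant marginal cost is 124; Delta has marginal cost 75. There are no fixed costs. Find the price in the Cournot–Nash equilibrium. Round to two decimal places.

164.75

Solace's profit: π_S = (393 - 3Q)q_S - (67q_S). Setting ∂π_S/∂q_S = 0: 326 - 6q_S - 3(q_X + q_D) = 0.
Xenon's profit: π_X = (393 - 3Q)q_X - (124q_X). Setting ∂π_X/∂q_X = 0: 269 - 6q_X - 3(q_S + q_D) = 0.
Delta's profit: π_D = (393 - 3Q)q_D - (75q_D). Setting ∂π_D/∂q_D = 0: 318 - 6q_D - 3(q_S + q_X) = 0.
Summing all 3 equations gives 913 − 12Q = 0, hence Q = 913/12.
Back-substituting: q_S = (326 − 913/4)/3 = 391/12, q_X = (269 − 913/4)/3 = 163/12, q_D = (318 − 913/4)/3 = 359/12.
Total output Q = 913/12, so price P = 393 - 3·(913/12) = 659/4.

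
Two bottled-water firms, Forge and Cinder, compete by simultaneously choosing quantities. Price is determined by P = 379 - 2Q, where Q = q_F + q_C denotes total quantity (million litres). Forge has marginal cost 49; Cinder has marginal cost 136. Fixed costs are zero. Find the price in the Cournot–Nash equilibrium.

Forge's profit: π_F = (379 - 2Q)q_F - (49q_F). Setting ∂π_F/∂q_F = 0: 330 - 4q_F - 2(q_C) = 0.
Cinder's first-order condition: 243 - 4q_C - 2(q_F) = 0.
Rearranging gives the reaction functions q_F = (330 - 2q_C)/4 and q_C = (243 - 2q_F)/4.
Solving the pair: q_F = 139/2, q_C = 26.
Total output Q = 191/2, so price P = 379 - 2·(191/2) = 188.

188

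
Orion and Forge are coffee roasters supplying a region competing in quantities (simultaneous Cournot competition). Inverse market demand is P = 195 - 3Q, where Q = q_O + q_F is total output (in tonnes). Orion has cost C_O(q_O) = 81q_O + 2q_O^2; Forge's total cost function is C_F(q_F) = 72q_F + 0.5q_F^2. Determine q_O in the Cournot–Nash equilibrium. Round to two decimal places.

7.03

Orion's profit: π_O = (195 - 3Q)q_O - (81q_O + 2q_O²). Setting ∂π_O/∂q_O = 0: 114 - 10q_O - 3(q_F) = 0.
Forge's profit: π_F = (195 - 3Q)q_F - (72q_F + (1/2)q_F²). Setting ∂π_F/∂q_F = 0: 123 - 7q_F - 3(q_O) = 0.
So q_O = (114 - 3q_F)/10 and q_F = (123 - 3q_O)/7.
Substituting one into the other gives q_O = 429/61 and q_F = 888/61.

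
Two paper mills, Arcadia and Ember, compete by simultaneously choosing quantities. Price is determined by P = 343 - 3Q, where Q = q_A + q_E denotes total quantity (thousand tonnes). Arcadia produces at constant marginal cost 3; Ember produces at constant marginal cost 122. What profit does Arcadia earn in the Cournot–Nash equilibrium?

Arcadia's profit: π_A = (343 - 3Q)q_A - (3q_A). Setting ∂π_A/∂q_A = 0: 340 - 6q_A - 3(q_E) = 0.
Ember's first-order condition: 221 - 6q_E - 3(q_A) = 0.
So q_A = (340 - 3q_E)/6 and q_E = (221 - 3q_A)/6.
Solving the pair: q_A = 51, q_E = 34/3.
Price P = 343 - 3·(187/3) = 156.
Arcadia's profit: (156 - 3)·51 = 7803.

7803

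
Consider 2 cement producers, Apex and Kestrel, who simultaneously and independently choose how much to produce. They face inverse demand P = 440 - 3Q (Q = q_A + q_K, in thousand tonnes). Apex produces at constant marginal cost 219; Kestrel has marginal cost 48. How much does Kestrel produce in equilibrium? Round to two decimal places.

Apex's profit: π_A = (440 - 3Q)q_A - (219q_A). Setting ∂π_A/∂q_A = 0: 221 - 6q_A - 3(q_K) = 0.
Kestrel's profit: π_K = (440 - 3Q)q_K - (48q_K). Setting ∂π_K/∂q_K = 0: 392 - 6q_K - 3(q_A) = 0.
Rearranging gives the reaction functions q_A = (221 - 3q_K)/6 and q_K = (392 - 3q_A)/6.
Substituting one into the other gives q_A = 50/9 and q_K = 563/9.

62.56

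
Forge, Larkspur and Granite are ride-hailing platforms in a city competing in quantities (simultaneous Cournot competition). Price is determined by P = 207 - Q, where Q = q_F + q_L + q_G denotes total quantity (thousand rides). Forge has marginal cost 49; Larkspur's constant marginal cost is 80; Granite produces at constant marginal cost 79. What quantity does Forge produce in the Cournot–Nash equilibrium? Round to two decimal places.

Forge's profit: π_F = (207 - Q)q_F - (49q_F). Setting ∂π_F/∂q_F = 0: 158 - 2q_F - (q_L + q_G) = 0.
Larkspur's profit: π_L = (207 - Q)q_L - (80q_L). Setting ∂π_L/∂q_L = 0: 127 - 2q_L - (q_F + q_G) = 0.
Granite's first-order condition: 128 - 2q_G - (q_F + q_L) = 0.
Summing all 3 equations gives 413 − 4Q = 0, hence Q = 413/4.
Back-substituting: q_F = (158 − 413/4) = 219/4, q_L = (127 − 413/4) = 95/4, q_G = (128 − 413/4) = 99/4.

54.75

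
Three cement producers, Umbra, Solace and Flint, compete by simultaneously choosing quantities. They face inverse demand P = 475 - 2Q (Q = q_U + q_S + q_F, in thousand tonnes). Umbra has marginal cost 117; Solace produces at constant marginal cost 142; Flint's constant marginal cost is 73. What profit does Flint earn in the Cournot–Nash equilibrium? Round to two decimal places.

Umbra's profit: π_U = (475 - 2Q)q_U - (117q_U). Setting ∂π_U/∂q_U = 0: 358 - 4q_U - 2(q_S + q_F) = 0.
Solace's profit: π_S = (475 - 2Q)q_S - (142q_S). Setting ∂π_S/∂q_S = 0: 333 - 4q_S - 2(q_U + q_F) = 0.
Flint's profit: π_F = (475 - 2Q)q_F - (73q_F). Setting ∂π_F/∂q_F = 0: 402 - 4q_F - 2(q_U + q_S) = 0.
Adding the 3 first-order conditions: 1093 − 8Q = 0, so Q = 1093/8.
Back-substituting: q_U = (358 − 1093/4)/2 = 339/8, q_S = (333 − 1093/4)/2 = 239/8, q_F = (402 − 1093/4)/2 = 515/8.
Price P = 475 - 2·(1093/8) = 807/4.
Flint's profit: (807/4 - 73)·(515/8) = 8288.2813.

8288.28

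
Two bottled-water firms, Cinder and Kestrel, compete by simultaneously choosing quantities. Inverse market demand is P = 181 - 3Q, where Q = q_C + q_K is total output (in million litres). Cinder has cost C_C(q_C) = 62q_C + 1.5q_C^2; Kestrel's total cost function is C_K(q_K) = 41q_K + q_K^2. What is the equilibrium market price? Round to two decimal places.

Cinder's profit: π_C = (181 - 3Q)q_C - (62q_C + (3/2)q_C²). Setting ∂π_C/∂q_C = 0: 119 - 9q_C - 3(q_K) = 0.
Kestrel's first-order condition: 140 - 8q_K - 3(q_C) = 0.
So q_C = (119 - 3q_K)/9 and q_K = (140 - 3q_C)/8.
Solving the pair: q_C = 76/9, q_K = 43/3.
Total output Q = 205/9, so price P = 181 - 3·(205/9) = 338/3.

112.67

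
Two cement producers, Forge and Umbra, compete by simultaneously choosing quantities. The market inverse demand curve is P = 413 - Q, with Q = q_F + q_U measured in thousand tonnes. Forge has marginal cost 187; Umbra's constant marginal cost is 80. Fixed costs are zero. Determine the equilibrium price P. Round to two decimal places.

226.67

Forge's profit: π_F = (413 - Q)q_F - (187q_F). Setting ∂π_F/∂q_F = 0: 226 - 2q_F - (q_U) = 0.
Umbra's profit: π_U = (413 - Q)q_U - (80q_U). Setting ∂π_U/∂q_U = 0: 333 - 2q_U - (q_F) = 0.
So q_F = (226 - q_U)/2 and q_U = (333 - q_F)/2.
Solving the pair: q_F = 119/3, q_U = 440/3.
Total output Q = 559/3, so price P = 413 - 559/3 = 680/3.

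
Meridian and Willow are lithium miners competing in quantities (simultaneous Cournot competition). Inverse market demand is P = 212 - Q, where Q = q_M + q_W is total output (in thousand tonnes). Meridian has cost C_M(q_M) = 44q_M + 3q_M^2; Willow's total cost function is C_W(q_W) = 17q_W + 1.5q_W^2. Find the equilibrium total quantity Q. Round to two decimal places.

52.23

Meridian's profit: π_M = (212 - Q)q_M - (44q_M + 3q_M²). Setting ∂π_M/∂q_M = 0: 168 - 8q_M - (q_W) = 0.
Willow's first-order condition: 195 - 5q_W - (q_M) = 0.
So q_M = (168 - q_W)/8 and q_W = (195 - q_M)/5.
Solving the pair: q_M = 215/13, q_W = 464/13.
Total output Q = 215/13 + 464/13 = 679/13.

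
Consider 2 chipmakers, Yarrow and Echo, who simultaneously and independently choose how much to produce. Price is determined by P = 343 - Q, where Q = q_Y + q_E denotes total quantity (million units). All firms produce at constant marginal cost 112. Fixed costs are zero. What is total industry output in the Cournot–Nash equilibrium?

A representative firm's profit is π_i = q_i(343 - Q) - 112q_i.
Setting ∂π_i/∂q_i = 0 with rivals' quantities fixed: 231 - 2q_i - q_j = 0.
By symmetry each firm produces the same amount; substituting q_j = q_i yields q_i = 231/3 = 77.
Total output Q = 77 + 77 = 154.

154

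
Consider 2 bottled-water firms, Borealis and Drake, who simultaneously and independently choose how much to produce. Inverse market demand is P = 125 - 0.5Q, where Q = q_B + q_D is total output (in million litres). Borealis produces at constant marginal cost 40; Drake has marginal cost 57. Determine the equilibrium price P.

Borealis's profit: π_B = (125 - 0.5Q)q_B - (40q_B). Setting ∂π_B/∂q_B = 0: 85 - q_B - (1/2)(q_D) = 0.
Drake's first-order condition: 68 - q_D - (1/2)(q_B) = 0.
Rearranging gives the reaction functions q_B = (85 - (1/2)q_D) and q_D = (68 - (1/2)q_B).
Solving the pair: q_B = 68, q_D = 34.
Total output Q = 102, so price P = 125 - (1/2)·102 = 74.

74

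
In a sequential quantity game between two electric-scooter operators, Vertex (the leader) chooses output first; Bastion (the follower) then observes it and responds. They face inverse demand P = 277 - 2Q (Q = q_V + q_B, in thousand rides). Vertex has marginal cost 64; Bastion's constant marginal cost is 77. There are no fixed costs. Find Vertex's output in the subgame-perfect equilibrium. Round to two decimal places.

56.50

Solve by backward induction. Given q_V, the follower Bastion maximises π_B = (277 - 2q_V - 2q_B)q_B - 77q_B.
Follower FOC: 200 - 2q_V - 4q_B = 0, so q_B(q_V) = (200 - 2q_V)/4.
The leader anticipates this reaction. Substituting into P = 277 - 2Q gives P = 177 - q_V, so π_V = (177 - q_V)q_V - 64q_V.
Leader FOC: 113 - 2q_V = 0, so q_V = 113/2.
Then q_B = (200 - 2·(113/2))/4 = 87/4.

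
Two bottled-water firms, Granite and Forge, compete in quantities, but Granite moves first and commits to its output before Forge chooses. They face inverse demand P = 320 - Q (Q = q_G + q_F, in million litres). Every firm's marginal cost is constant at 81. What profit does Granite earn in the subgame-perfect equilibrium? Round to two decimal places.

7140.13

The follower Forge best-responds to any q_G: π_F = (320 - Q)q_F - 81q_F.
Setting the follower's marginal profit to zero, 239 - q_G - 2q_F = 0, i.e. q_F = (239 - q_G)/2.
Granite substitutes q_F(q_G) into its own profit: π_G = q_G(320 - q_G - (239 - q_G)/2) - 81q_G = (401/2 - (1/2)q_G)q_G - 81q_G.
The leader's first-order condition 239/2 - q_G = 0 yields q_G = 239/2.
Then q_F = (239 - 239/2)/2 = 239/4.
Price P = 320 - 717/4 = 563/4.
Granite's profit: (563/4 - 81)·(239/2) = 7140.1250.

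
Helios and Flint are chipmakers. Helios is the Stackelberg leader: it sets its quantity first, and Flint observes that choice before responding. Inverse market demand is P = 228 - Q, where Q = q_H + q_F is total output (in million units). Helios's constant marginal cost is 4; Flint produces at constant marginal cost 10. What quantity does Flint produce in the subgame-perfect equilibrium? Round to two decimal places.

51.50

Solve by backward induction. Given q_H, the follower Flint maximises π_F = (228 - q_H - q_F)q_F - 10q_F.
Follower FOC: 218 - q_H - 2q_F = 0, so q_F(q_H) = (218 - q_H)/2.
Helios substitutes q_F(q_H) into its own profit: π_H = q_H(228 - q_H - (218 - q_H)/2) - 4q_H = (119 - (1/2)q_H)q_H - 4q_H.
Maximising: ∂π_H/∂q_H = 115 - q_H = 0, giving q_H = 115.
Then q_F = (218 - 115)/2 = 103/2.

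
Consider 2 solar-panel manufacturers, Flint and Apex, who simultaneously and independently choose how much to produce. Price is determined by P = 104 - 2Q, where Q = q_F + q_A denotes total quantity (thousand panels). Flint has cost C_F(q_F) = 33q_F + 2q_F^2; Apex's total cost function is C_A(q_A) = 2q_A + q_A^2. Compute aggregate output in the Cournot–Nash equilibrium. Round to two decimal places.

20.36

Flint's profit: π_F = (104 - 2Q)q_F - (33q_F + 2q_F²). Setting ∂π_F/∂q_F = 0: 71 - 8q_F - 2(q_A) = 0.
Apex's first-order condition: 102 - 6q_A - 2(q_F) = 0.
So q_F = (71 - 2q_A)/8 and q_A = (102 - 2q_F)/6.
Substituting one into the other gives q_F = 111/22 and q_A = 337/22.
Total output Q = 111/22 + 337/22 = 224/11.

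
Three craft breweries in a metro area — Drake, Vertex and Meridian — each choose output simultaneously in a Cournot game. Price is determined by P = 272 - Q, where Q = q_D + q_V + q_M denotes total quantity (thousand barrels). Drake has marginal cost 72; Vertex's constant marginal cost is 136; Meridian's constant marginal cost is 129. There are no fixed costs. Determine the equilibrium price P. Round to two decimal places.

Drake's profit: π_D = (272 - Q)q_D - (72q_D). Setting ∂π_D/∂q_D = 0: 200 - 2q_D - (q_V + q_M) = 0.
Vertex's first-order condition: 136 - 2q_V - (q_D + q_M) = 0.
Meridian's profit: π_M = (272 - Q)q_M - (129q_M). Setting ∂π_M/∂q_M = 0: 143 - 2q_M - (q_D + q_V) = 0.
Adding the 3 conditions: 479 − 2Q − 2Q = 0, i.e. Q = 479/4.
Back-substituting: q_D = (200 − 479/4) = 321/4, q_V = (136 − 479/4) = 65/4, q_M = (143 − 479/4) = 93/4.
Total output Q = 479/4, so price P = 272 - 479/4 = 609/4.

152.25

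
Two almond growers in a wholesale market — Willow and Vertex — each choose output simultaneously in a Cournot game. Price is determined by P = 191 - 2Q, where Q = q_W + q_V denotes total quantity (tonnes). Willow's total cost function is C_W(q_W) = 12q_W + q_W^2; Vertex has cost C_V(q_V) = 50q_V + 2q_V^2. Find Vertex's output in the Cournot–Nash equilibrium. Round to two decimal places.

Willow's profit: π_W = (191 - 2Q)q_W - (12q_W + q_W²). Setting ∂π_W/∂q_W = 0: 179 - 6q_W - 2(q_V) = 0.
Vertex's profit: π_V = (191 - 2Q)q_V - (50q_V + 2q_V²). Setting ∂π_V/∂q_V = 0: 141 - 8q_V - 2(q_W) = 0.
Rearranging gives the reaction functions q_W = (179 - 2q_V)/6 and q_V = (141 - 2q_W)/8.
Solving the pair: q_W = 575/22, q_V = 122/11.

11.09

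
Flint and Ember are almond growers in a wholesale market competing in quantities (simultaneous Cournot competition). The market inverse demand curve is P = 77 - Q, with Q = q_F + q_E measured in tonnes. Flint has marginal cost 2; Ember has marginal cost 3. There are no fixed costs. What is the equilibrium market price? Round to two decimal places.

Flint's profit: π_F = (77 - Q)q_F - (2q_F). Setting ∂π_F/∂q_F = 0: 75 - 2q_F - (q_E) = 0.
Ember's profit: π_E = (77 - Q)q_E - (3q_E). Setting ∂π_E/∂q_E = 0: 74 - 2q_E - (q_F) = 0.
Best responses: q_F = (75 - q_E)/2, q_E = (74 - q_F)/2.
Solving the pair: q_F = 76/3, q_E = 73/3.
Total output Q = 149/3, so price P = 77 - 149/3 = 82/3.

27.33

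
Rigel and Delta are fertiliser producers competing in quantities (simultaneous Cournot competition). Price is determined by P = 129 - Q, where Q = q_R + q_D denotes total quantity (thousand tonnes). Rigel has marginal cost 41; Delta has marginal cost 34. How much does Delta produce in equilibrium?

34

Rigel's profit: π_R = (129 - Q)q_R - (41q_R). Setting ∂π_R/∂q_R = 0: 88 - 2q_R - (q_D) = 0.
Delta's first-order condition: 95 - 2q_D - (q_R) = 0.
So q_R = (88 - q_D)/2 and q_D = (95 - q_R)/2.
Substituting one into the other gives q_R = 27 and q_D = 34.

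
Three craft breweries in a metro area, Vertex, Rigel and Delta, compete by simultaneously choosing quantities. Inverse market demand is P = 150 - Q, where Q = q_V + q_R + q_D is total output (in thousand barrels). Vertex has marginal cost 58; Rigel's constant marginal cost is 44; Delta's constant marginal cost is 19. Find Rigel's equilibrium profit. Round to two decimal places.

564.06

Vertex's profit: π_V = (150 - Q)q_V - (58q_V). Setting ∂π_V/∂q_V = 0: 92 - 2q_V - (q_R + q_D) = 0.
Rigel's profit: π_R = (150 - Q)q_R - (44q_R). Setting ∂π_R/∂q_R = 0: 106 - 2q_R - (q_V + q_D) = 0.
Delta's profit: π_D = (150 - Q)q_D - (19q_D). Setting ∂π_D/∂q_D = 0: 131 - 2q_D - (q_V + q_R) = 0.
Adding the 3 conditions: 329 − 2Q − 2Q = 0, i.e. Q = 329/4.
Back-substituting: q_V = (92 − 329/4) = 39/4, q_R = (106 − 329/4) = 95/4, q_D = (131 − 329/4) = 195/4.
Price P = 150 - 329/4 = 271/4.
Rigel's profit: (271/4 - 44)·(95/4) = 564.0625.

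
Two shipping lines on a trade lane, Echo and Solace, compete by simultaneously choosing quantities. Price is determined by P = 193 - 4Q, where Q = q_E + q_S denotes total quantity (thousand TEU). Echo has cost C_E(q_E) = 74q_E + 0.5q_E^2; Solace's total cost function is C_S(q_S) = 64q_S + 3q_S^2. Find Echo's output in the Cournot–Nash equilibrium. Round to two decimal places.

10.45

Echo's profit: π_E = (193 - 4Q)q_E - (74q_E + (1/2)q_E²). Setting ∂π_E/∂q_E = 0: 119 - 9q_E - 4(q_S) = 0.
Solace's first-order condition: 129 - 14q_S - 4(q_E) = 0.
So q_E = (119 - 4q_S)/9 and q_S = (129 - 4q_E)/14.
Substituting one into the other gives q_E = 115/11 and q_S = 137/22.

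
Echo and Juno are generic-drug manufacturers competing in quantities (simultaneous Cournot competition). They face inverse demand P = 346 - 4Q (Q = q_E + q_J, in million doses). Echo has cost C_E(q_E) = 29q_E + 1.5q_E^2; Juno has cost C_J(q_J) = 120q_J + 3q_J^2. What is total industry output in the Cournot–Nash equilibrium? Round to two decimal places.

34.43

Echo's profit: π_E = (346 - 4Q)q_E - (29q_E + (3/2)q_E²). Setting ∂π_E/∂q_E = 0: 317 - 11q_E - 4(q_J) = 0.
Juno's profit: π_J = (346 - 4Q)q_J - (120q_J + 3q_J²). Setting ∂π_J/∂q_J = 0: 226 - 14q_J - 4(q_E) = 0.
Best responses: q_E = (317 - 4q_J)/11, q_J = (226 - 4q_E)/14.
Solving the pair: q_E = 589/23, q_J = 203/23.
Total output Q = 589/23 + 203/23 = 792/23.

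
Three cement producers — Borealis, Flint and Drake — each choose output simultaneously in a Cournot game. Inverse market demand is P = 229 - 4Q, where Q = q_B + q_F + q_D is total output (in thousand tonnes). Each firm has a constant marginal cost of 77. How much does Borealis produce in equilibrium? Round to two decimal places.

Each firm earns π_i = (229 - 4Q)q_i - 77q_i.
Setting ∂π_i/∂q_i = 0 with rivals' quantities fixed: 152 - 8q_i - 4·Σ_{j≠i} q_j = 0.
By symmetry each firm produces the same amount; substituting Σ_{j≠i} q_j = 2q_i yields q_i = 152/16 = 19/2.

9.50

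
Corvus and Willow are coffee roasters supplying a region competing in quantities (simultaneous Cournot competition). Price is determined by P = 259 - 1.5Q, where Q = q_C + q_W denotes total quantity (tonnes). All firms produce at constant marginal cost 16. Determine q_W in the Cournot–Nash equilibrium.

A representative firm's profit is π_i = q_i(259 - 1.5Q) - 16q_i.
Setting ∂π_i/∂q_i = 0 with rivals' quantities fixed: 243 - 3q_i - (3/2)q_j = 0.
By symmetry each firm produces the same amount; substituting q_j = q_i yields q_i = 243/(9/2) = 54.

54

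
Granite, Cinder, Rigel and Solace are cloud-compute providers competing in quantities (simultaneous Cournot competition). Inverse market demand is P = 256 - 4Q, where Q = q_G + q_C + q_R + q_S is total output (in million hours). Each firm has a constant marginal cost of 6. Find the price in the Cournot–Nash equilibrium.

56

A representative firm's profit is π_i = q_i(256 - 4Q) - 6q_i.
Setting ∂π_i/∂q_i = 0 with rivals' quantities fixed: 250 - 8q_i - 4·Σ_{j≠i} q_j = 0.
By symmetry each firm produces the same amount; substituting Σ_{j≠i} q_j = 3q_i yields q_i = 250/20 = 25/2.
Total output Q = 50, so price P = 256 - 4·50 = 56.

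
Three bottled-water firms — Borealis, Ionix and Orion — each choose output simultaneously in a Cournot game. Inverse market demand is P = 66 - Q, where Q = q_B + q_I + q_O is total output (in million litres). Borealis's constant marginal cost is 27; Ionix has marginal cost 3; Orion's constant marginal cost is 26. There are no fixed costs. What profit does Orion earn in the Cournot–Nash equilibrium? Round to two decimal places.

20.25

Borealis's profit: π_B = (66 - Q)q_B - (27q_B). Setting ∂π_B/∂q_B = 0: 39 - 2q_B - (q_I + q_O) = 0.
Ionix's first-order condition: 63 - 2q_I - (q_B + q_O) = 0.
Orion's profit: π_O = (66 - Q)q_O - (26q_O). Setting ∂π_O/∂q_O = 0: 40 - 2q_O - (q_B + q_I) = 0.
Summing all 3 equations gives 142 − 4Q = 0, hence Q = 71/2.
Back-substituting: q_B = (39 − 71/2) = 7/2, q_I = (63 − 71/2) = 55/2, q_O = (40 − 71/2) = 9/2.
Price P = 66 - 71/2 = 61/2.
Orion's profit: (61/2 - 26)·(9/2) = 81/4.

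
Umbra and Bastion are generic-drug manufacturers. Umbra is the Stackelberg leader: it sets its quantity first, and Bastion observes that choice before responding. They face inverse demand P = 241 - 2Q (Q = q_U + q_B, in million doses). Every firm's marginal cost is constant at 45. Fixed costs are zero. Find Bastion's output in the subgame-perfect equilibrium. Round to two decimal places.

24.50

The follower Bastion best-responds to any q_U: π_B = (241 - 2Q)q_B - 45q_B.
Follower FOC: 196 - 2q_U - 4q_B = 0, so q_B(q_U) = (196 - 2q_U)/4.
The leader anticipates this reaction. Substituting into P = 241 - 2Q gives P = 143 - q_U, so π_U = (143 - q_U)q_U - 45q_U.
The leader's first-order condition 98 - 2q_U = 0 yields q_U = 49.
Then q_B = (196 - 2·49)/4 = 49/2.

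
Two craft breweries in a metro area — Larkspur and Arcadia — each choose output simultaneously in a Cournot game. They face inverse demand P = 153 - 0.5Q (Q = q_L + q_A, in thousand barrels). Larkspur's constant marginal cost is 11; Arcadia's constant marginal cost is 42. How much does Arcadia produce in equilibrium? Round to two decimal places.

53.33

Larkspur's profit: π_L = (153 - 0.5Q)q_L - (11q_L). Setting ∂π_L/∂q_L = 0: 142 - q_L - (1/2)(q_A) = 0.
Arcadia's first-order condition: 111 - q_A - (1/2)(q_L) = 0.
Rearranging gives the reaction functions q_L = (142 - (1/2)q_A) and q_A = (111 - (1/2)q_L).
Solving the pair: q_L = 346/3, q_A = 160/3.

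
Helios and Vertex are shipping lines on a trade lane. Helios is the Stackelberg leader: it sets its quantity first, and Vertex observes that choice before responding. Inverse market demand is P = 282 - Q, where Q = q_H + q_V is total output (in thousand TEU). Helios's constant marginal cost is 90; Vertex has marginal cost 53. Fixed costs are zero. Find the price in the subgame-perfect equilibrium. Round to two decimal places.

Solve by backward induction. Given q_H, the follower Vertex maximises π_V = (282 - q_H - q_V)q_V - 53q_V.
∂π_V/∂q_V = 229 - q_H - 2q_V = 0 gives the reaction function q_V = (229 - q_H)/2.
The leader anticipates this reaction. Substituting into P = 282 - Q gives P = 335/2 - (1/2)q_H, so π_H = (335/2 - (1/2)q_H)q_H - 90q_H.
Leader FOC: 155/2 - q_H = 0, so q_H = 155/2.
Then q_V = (229 - 155/2)/2 = 303/4.
Total output Q = 613/4, so price P = 282 - 613/4 = 515/4.

128.75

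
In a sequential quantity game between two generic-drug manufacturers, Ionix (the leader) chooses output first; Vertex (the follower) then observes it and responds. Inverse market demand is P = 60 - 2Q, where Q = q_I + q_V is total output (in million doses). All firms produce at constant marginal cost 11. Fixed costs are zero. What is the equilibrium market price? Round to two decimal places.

23.25

Solve by backward induction. Given q_I, the follower Vertex maximises π_V = (60 - 2q_I - 2q_V)q_V - 11q_V.
Setting the follower's marginal profit to zero, 49 - 2q_I - 4q_V = 0, i.e. q_V = (49 - 2q_I)/4.
The leader anticipates this reaction. Substituting into P = 60 - 2Q gives P = 71/2 - q_I, so π_I = (71/2 - q_I)q_I - 11q_I.
The leader's first-order condition 49/2 - 2q_I = 0 yields q_I = 49/4.
Then q_V = (49 - 2·(49/4))/4 = 49/8.
Total output Q = 147/8, so price P = 60 - 2·(147/8) = 93/4.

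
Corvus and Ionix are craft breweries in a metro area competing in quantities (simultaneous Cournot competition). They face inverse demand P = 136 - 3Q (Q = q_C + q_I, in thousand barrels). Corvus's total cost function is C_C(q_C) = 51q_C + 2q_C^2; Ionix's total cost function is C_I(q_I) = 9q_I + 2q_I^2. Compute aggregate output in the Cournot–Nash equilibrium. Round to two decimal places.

16.31

Corvus's profit: π_C = (136 - 3Q)q_C - (51q_C + 2q_C²). Setting ∂π_C/∂q_C = 0: 85 - 10q_C - 3(q_I) = 0.
Ionix's first-order condition: 127 - 10q_I - 3(q_C) = 0.
Rearranging gives the reaction functions q_C = (85 - 3q_I)/10 and q_I = (127 - 3q_C)/10.
Solving the pair: q_C = 67/13, q_I = 145/13.
Total output Q = 67/13 + 145/13 = 212/13.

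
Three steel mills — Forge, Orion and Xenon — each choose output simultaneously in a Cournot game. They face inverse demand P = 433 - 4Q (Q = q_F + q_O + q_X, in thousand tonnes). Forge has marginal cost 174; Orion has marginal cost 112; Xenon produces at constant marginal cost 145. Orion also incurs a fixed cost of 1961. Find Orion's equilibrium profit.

Forge's profit: π_F = (433 - 4Q)q_F - (174q_F). Setting ∂π_F/∂q_F = 0: 259 - 8q_F - 4(q_O + q_X) = 0.
Orion's profit: π_O = (433 - 4Q)q_O - (112q_O). Setting ∂π_O/∂q_O = 0: 321 - 8q_O - 4(q_F + q_X) = 0.
Xenon's profit: π_X = (433 - 4Q)q_X - (145q_X). Setting ∂π_X/∂q_X = 0: 288 - 8q_X - 4(q_F + q_O) = 0.
Adding the 3 first-order conditions: 868 − 16Q = 0, so Q = 217/4.
Back-substituting: q_F = (259 − 217)/4 = 21/2, q_O = (321 − 217)/4 = 26, q_X = (288 − 217)/4 = 71/4.
Price P = 433 - 4·(217/4) = 216.
Orion's profit: (216 - 112)·26 - 1961 = 743.

743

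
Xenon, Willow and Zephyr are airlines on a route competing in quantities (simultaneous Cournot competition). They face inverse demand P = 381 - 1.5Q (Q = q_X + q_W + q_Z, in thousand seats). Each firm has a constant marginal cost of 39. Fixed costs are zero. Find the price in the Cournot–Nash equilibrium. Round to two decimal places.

124.50

A representative firm's profit is π_i = q_i(381 - 1.5Q) - 39q_i.
First-order condition (treating rivals' output as given): 342 - 3q_i - (3/2)·Σ_{j≠i} q_j = 0.
With identical firms every q_j equals q_i, so Σ_{j≠i} q_j = 2q_i and 342 = 6q_i, giving q_i = 57.
Total output Q = 171, so price P = 381 - (3/2)·171 = 249/2.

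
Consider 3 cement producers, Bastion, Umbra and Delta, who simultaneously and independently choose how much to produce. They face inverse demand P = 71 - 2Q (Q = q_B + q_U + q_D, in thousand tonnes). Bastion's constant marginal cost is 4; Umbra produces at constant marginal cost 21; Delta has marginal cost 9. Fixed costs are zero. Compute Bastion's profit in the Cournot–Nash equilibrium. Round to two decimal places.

Bastion's profit: π_B = (71 - 2Q)q_B - (4q_B). Setting ∂π_B/∂q_B = 0: 67 - 4q_B - 2(q_U + q_D) = 0.
Umbra's first-order condition: 50 - 4q_U - 2(q_B + q_D) = 0.
Delta's first-order condition: 62 - 4q_D - 2(q_B + q_U) = 0.
Summing all 3 equations gives 179 − 8Q = 0, hence Q = 179/8.
Back-substituting: q_B = (67 − 179/4)/2 = 89/8, q_U = (50 − 179/4)/2 = 21/8, q_D = (62 − 179/4)/2 = 69/8.
Price P = 71 - 2·(179/8) = 105/4.
Bastion's profit: (105/4 - 4)·(89/8) = 247.5313.

247.53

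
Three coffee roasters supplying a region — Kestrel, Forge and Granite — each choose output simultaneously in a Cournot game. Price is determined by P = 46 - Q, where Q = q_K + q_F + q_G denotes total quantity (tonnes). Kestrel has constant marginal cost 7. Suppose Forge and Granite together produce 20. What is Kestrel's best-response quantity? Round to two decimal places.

9.50

With rivals' combined output fixed at 20, Kestrel's profit is π_K = (46 - 20 - q_K)q_K - (7q_K) = (26 - q_K)q_K - (7q_K).
∂π_K/∂q_K = 19 - 2q_K = 0, so q_K = 19/2.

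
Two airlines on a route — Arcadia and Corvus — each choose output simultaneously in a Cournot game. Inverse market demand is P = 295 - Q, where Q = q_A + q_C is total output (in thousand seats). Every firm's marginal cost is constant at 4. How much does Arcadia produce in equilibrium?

97

Each firm earns π_i = (295 - Q)q_i - 4q_i.
Setting ∂π_i/∂q_i = 0 with rivals' quantities fixed: 291 - 2q_i - q_j = 0.
By symmetry each firm produces the same amount; substituting q_j = q_i yields q_i = 291/3 = 97.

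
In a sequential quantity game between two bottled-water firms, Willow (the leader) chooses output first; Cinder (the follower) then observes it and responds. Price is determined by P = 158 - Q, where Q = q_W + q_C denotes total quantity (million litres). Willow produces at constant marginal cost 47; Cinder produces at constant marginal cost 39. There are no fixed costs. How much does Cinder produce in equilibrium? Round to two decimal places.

The follower Cinder best-responds to any q_W: π_C = (158 - Q)q_C - 39q_C.
Follower FOC: 119 - q_W - 2q_C = 0, so q_C(q_W) = (119 - q_W)/2.
The leader anticipates this reaction. Substituting into P = 158 - Q gives P = 197/2 - (1/2)q_W, so π_W = (197/2 - (1/2)q_W)q_W - 47q_W.
Maximising: ∂π_W/∂q_W = 103/2 - q_W = 0, giving q_W = 103/2.
Then q_C = (119 - 103/2)/2 = 135/4.

33.75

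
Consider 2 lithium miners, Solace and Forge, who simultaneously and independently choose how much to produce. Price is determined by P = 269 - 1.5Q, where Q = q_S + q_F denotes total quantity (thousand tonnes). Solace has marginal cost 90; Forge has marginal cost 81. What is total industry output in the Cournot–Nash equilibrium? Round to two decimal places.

Solace's profit: π_S = (269 - 1.5Q)q_S - (90q_S). Setting ∂π_S/∂q_S = 0: 179 - 3q_S - (3/2)(q_F) = 0.
Forge's profit: π_F = (269 - 1.5Q)q_F - (81q_F). Setting ∂π_F/∂q_F = 0: 188 - 3q_F - (3/2)(q_S) = 0.
So q_S = (179 - (3/2)q_F)/3 and q_F = (188 - (3/2)q_S)/3.
Substituting one into the other gives q_S = 340/9 and q_F = 394/9.
Total output Q = 340/9 + 394/9 = 734/9.

81.56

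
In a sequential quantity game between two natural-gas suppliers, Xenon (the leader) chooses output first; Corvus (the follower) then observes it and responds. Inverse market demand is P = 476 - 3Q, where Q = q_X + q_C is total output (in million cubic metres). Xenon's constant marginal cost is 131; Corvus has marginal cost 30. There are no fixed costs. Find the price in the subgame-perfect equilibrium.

Solve by backward induction. Given q_X, the follower Corvus maximises π_C = (476 - 3q_X - 3q_C)q_C - 30q_C.
Setting the follower's marginal profit to zero, 446 - 3q_X - 6q_C = 0, i.e. q_C = (446 - 3q_X)/6.
The leader anticipates this reaction. Substituting into P = 476 - 3Q gives P = 253 - (3/2)q_X, so π_X = (253 - (3/2)q_X)q_X - 131q_X.
Maximising: ∂π_X/∂q_X = 122 - 3q_X = 0, giving q_X = 122/3.
Then q_C = (446 - 3·(122/3))/6 = 54.
Total output Q = 284/3, so price P = 476 - 3·(284/3) = 192.

192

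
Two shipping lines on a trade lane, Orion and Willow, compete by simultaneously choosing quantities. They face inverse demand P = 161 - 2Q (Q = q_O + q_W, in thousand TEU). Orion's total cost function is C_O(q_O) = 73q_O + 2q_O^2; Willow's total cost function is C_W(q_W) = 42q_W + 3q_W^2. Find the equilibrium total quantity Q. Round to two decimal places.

18.66

Orion's profit: π_O = (161 - 2Q)q_O - (73q_O + 2q_O²). Setting ∂π_O/∂q_O = 0: 88 - 8q_O - 2(q_W) = 0.
Willow's first-order condition: 119 - 10q_W - 2(q_O) = 0.
Rearranging gives the reaction functions q_O = (88 - 2q_W)/8 and q_W = (119 - 2q_O)/10.
Substituting one into the other gives q_O = 321/38 and q_W = 194/19.
Total output Q = 321/38 + 194/19 = 709/38.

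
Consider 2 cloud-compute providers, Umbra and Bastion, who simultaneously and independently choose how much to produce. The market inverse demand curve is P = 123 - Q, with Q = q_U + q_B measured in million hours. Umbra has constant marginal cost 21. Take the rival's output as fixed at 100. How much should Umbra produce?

With the rival's output fixed at 100, Umbra's profit is π_U = (123 - 100 - q_U)q_U - (21q_U) = (23 - q_U)q_U - (21q_U).
∂π_U/∂q_U = 2 - 2q_U = 0, so q_U = 1.

1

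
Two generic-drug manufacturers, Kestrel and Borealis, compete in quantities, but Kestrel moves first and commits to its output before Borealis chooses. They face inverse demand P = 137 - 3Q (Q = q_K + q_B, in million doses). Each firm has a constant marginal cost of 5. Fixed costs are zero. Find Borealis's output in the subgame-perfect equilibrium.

11

Solve by backward induction. Given q_K, the follower Borealis maximises π_B = (137 - 3q_K - 3q_B)q_B - 5q_B.
∂π_B/∂q_B = 132 - 3q_K - 6q_B = 0 gives the reaction function q_B = (132 - 3q_K)/6.
The leader anticipates this reaction. Substituting into P = 137 - 3Q gives P = 71 - (3/2)q_K, so π_K = (71 - (3/2)q_K)q_K - 5q_K.
The leader's first-order condition 66 - 3q_K = 0 yields q_K = 22.
Then q_B = (132 - 3·22)/6 = 11.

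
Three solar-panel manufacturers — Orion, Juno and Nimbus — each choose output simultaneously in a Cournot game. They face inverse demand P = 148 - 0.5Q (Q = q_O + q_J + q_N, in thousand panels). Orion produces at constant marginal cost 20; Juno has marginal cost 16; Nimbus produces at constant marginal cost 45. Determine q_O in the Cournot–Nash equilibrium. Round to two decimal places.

Orion's profit: π_O = (148 - 0.5Q)q_O - (20q_O). Setting ∂π_O/∂q_O = 0: 128 - q_O - (1/2)(q_J + q_N) = 0.
Juno's profit: π_J = (148 - 0.5Q)q_J - (16q_J). Setting ∂π_J/∂q_J = 0: 132 - q_J - (1/2)(q_O + q_N) = 0.
Nimbus's profit: π_N = (148 - 0.5Q)q_N - (45q_N). Setting ∂π_N/∂q_N = 0: 103 - q_N - (1/2)(q_O + q_J) = 0.
Adding the 3 conditions: 363 − Q − Q = 0, i.e. Q = 363/2.
Back-substituting: q_O = (128 − 363/4)/(1/2) = 149/2, q_J = (132 − 363/4)/(1/2) = 165/2, q_N = (103 − 363/4)/(1/2) = 49/2.

74.50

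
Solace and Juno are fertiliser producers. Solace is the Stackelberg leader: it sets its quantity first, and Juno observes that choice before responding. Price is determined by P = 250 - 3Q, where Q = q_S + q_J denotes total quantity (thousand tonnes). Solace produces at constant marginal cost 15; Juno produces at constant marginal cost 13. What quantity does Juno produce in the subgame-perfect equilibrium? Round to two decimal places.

The follower Juno best-responds to any q_S: π_J = (250 - 3Q)q_J - 13q_J.
∂π_J/∂q_J = 237 - 3q_S - 6q_J = 0 gives the reaction function q_J = (237 - 3q_S)/6.
The leader anticipates this reaction. Substituting into P = 250 - 3Q gives P = 263/2 - (3/2)q_S, so π_S = (263/2 - (3/2)q_S)q_S - 15q_S.
Maximising: ∂π_S/∂q_S = 233/2 - 3q_S = 0, giving q_S = 233/6.
Then q_J = (237 - 3·(233/6))/6 = 241/12.

20.08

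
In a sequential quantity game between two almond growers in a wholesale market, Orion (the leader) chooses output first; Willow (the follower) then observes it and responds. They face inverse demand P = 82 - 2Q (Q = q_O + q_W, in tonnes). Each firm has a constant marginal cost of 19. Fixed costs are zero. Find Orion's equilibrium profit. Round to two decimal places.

248.06

The follower Willow best-responds to any q_O: π_W = (82 - 2Q)q_W - 19q_W.
∂π_W/∂q_W = 63 - 2q_O - 4q_W = 0 gives the reaction function q_W = (63 - 2q_O)/4.
The leader anticipates this reaction. Substituting into P = 82 - 2Q gives P = 101/2 - q_O, so π_O = (101/2 - q_O)q_O - 19q_O.
The leader's first-order condition 63/2 - 2q_O = 0 yields q_O = 63/4.
Then q_W = (63 - 2·(63/4))/4 = 63/8.
Price P = 82 - 2·(189/8) = 139/4.
Orion's profit: (139/4 - 19)·(63/4) = 248.0625.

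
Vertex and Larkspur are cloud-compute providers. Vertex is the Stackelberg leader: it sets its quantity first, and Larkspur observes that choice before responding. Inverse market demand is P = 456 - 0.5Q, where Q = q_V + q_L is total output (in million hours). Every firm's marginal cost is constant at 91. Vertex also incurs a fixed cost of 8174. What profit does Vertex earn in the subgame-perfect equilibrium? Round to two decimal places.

The follower Larkspur best-responds to any q_V: π_L = (456 - 0.5Q)q_L - 91q_L.
∂π_L/∂q_L = 365 - (1/2)q_V - q_L = 0 gives the reaction function q_L = (365 - (1/2)q_V).
Vertex substitutes q_L(q_V) into its own profit: π_V = q_V(456 - (1/2)q_V - (365 - (1/2)q_V)/2) - 91q_V = (547/2 - (1/4)q_V)q_V - 91q_V.
Maximising: ∂π_V/∂q_V = 365/2 - (1/2)q_V = 0, giving q_V = 365.
Then q_L = (365 - (1/2)·365) = 365/2.
Price P = 456 - (1/2)·(1095/2) = 729/4.
Vertex's profit: (729/4 - 91)·365 - 8174 = 25132.2500.

25132.25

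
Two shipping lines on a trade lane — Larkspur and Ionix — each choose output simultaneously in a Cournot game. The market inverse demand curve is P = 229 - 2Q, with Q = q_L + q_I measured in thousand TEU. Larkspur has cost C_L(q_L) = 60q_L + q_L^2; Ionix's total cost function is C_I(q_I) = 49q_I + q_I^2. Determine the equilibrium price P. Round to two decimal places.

141.75

Larkspur's profit: π_L = (229 - 2Q)q_L - (60q_L + q_L²). Setting ∂π_L/∂q_L = 0: 169 - 6q_L - 2(q_I) = 0.
Ionix's first-order condition: 180 - 6q_I - 2(q_L) = 0.
Best responses: q_L = (169 - 2q_I)/6, q_I = (180 - 2q_L)/6.
Solving the pair: q_L = 327/16, q_I = 371/16.
Total output Q = 349/8, so price P = 229 - 2·(349/8) = 567/4.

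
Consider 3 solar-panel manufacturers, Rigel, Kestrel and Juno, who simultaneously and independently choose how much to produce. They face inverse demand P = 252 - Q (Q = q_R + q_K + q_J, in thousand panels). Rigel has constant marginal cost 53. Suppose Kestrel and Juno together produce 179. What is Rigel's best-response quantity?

With rivals' combined output fixed at 179, Rigel's profit is π_R = (252 - 179 - q_R)q_R - (53q_R) = (73 - q_R)q_R - (53q_R).
∂π_R/∂q_R = 20 - 2q_R = 0, so q_R = 10.

10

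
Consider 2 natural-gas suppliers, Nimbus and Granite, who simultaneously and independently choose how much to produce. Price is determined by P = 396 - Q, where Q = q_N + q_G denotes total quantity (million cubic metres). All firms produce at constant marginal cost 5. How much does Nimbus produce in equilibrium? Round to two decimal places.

130.33

A representative firm's profit is π_i = q_i(396 - Q) - 5q_i.
First-order condition (treating rivals' output as given): 391 - 2q_i - q_j = 0.
By symmetry each firm produces the same amount; substituting q_j = q_i yields q_i = 391/3.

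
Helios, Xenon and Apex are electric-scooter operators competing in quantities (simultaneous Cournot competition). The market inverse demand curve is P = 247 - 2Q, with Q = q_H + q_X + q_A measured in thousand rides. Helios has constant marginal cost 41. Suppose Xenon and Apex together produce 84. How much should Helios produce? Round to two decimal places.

With rivals' combined output fixed at 84, Helios's profit is π_H = (247 - 2·84 - 2q_H)q_H - (41q_H) = (79 - 2q_H)q_H - (41q_H).
∂π_H/∂q_H = 38 - 4q_H = 0, so q_H = 19/2.

9.50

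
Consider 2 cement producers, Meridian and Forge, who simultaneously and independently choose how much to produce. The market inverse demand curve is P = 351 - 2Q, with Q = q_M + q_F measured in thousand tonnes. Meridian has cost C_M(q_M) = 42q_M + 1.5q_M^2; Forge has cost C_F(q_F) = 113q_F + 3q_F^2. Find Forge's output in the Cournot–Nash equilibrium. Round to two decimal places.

15.88

Meridian's profit: π_M = (351 - 2Q)q_M - (42q_M + (3/2)q_M²). Setting ∂π_M/∂q_M = 0: 309 - 7q_M - 2(q_F) = 0.
Forge's first-order condition: 238 - 10q_F - 2(q_M) = 0.
So q_M = (309 - 2q_F)/7 and q_F = (238 - 2q_M)/10.
Substituting one into the other gives q_M = 1307/33 and q_F = 524/33.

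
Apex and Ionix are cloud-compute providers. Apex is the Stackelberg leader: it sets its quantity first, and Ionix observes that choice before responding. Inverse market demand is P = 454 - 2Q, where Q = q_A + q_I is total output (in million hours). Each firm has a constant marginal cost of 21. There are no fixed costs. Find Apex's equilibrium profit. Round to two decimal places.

The follower Ionix best-responds to any q_A: π_I = (454 - 2Q)q_I - 21q_I.
∂π_I/∂q_I = 433 - 2q_A - 4q_I = 0 gives the reaction function q_I = (433 - 2q_A)/4.
Apex substitutes q_I(q_A) into its own profit: π_A = q_A(454 - 2q_A - (433 - 2q_A)/2) - 21q_A = (475/2 - q_A)q_A - 21q_A.
The leader's first-order condition 433/2 - 2q_A = 0 yields q_A = 433/4.
Then q_I = (433 - 2·(433/4))/4 = 433/8.
Price P = 454 - 2·(1299/8) = 517/4.
Apex's profit: (517/4 - 21)·(433/4) = 11718.0625.

11718.06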